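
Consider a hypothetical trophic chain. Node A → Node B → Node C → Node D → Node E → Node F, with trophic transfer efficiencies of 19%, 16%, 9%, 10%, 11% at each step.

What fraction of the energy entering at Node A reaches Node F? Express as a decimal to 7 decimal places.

0.0000301

Product of link efficiencies: 0.19 × 0.16 × 0.09 × 0.1 × 0.11 = 0.000030096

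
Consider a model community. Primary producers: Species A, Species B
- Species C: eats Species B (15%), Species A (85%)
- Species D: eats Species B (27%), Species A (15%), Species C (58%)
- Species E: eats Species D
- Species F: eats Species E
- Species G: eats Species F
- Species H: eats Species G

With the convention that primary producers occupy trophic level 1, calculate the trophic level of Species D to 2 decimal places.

Species C: 1 + (0.15×1 + 0.85×1) = 2
Species D: 1 + (0.27×1 + 0.15×1 + 0.58×2) = 2.58
Species E: 1 + 2.58 = 3.58
Species F: 1 + 3.58 = 4.58
Species G: 1 + 4.58 = 5.58
Species H: 1 + 5.58 = 6.58

2.58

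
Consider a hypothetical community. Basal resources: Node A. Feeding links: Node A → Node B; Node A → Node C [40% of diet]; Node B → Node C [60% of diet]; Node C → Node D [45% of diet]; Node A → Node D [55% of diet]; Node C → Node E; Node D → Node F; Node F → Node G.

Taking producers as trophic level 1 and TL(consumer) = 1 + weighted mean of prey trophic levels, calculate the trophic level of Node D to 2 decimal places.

2.72

Node B: 1 + 1 = 2
Node C: 1 + (0.4×1 + 0.6×2) = 2.6
Node D: 1 + (0.45×2.6 + 0.55×1) = 2.72
Node E: 1 + 2.6 = 3.6
Node F: 1 + 2.72 = 3.72
Node G: 1 + 3.72 = 4.72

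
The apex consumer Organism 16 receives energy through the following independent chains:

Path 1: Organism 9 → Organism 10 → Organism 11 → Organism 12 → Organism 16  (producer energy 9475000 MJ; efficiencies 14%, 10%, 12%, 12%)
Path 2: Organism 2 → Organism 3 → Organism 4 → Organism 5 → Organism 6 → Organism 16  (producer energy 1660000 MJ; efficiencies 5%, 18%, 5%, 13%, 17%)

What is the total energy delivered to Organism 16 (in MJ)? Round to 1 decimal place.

1926.7 MJ

Path 1: 9475000 × 0.14 × 0.1 × 0.12 × 0.12 = 1910.16 MJ
Path 2: 1660000 × 0.05 × 0.18 × 0.05 × 0.13 × 0.17 = 16.5087 MJ
Total at Organism 16: 1910.16 + 16.5087 = 1926.6687 MJ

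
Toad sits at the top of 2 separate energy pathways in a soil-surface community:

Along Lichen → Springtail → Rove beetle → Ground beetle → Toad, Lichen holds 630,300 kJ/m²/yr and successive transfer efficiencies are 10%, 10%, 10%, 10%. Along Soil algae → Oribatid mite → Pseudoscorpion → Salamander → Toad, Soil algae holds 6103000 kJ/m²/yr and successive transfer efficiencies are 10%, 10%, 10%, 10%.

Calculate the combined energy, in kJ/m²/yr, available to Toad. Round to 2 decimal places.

Via Lichen: 630300 × 0.1 × 0.1 × 0.1 × 0.1 = 63.03 kJ/m²/yr
Via Soil algae: 6103000 × 0.1 × 0.1 × 0.1 × 0.1 = 610.3 kJ/m²/yr
Total at Toad: 63.03 + 610.3 = 673.33 kJ/m²/yr

673.33 kJ/m²/yr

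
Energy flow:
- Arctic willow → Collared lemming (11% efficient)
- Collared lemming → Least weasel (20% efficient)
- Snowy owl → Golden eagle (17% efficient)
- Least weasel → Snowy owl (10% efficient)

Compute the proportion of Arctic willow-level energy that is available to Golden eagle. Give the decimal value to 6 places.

Product of link efficiencies: 0.11 × 0.2 × 0.1 × 0.17 = 0.000374

0.000374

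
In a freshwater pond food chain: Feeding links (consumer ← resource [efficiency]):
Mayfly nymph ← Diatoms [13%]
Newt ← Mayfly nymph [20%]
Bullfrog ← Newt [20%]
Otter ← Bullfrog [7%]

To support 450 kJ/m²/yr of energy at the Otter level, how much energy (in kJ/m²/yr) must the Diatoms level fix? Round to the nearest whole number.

1236264 kJ/m²/yr

Cumulative transfer efficiency: 0.13 × 0.2 × 0.2 × 0.07 = 0.000364
Diatoms energy = 450 / 0.000364 = 1236264 kJ/m²/yr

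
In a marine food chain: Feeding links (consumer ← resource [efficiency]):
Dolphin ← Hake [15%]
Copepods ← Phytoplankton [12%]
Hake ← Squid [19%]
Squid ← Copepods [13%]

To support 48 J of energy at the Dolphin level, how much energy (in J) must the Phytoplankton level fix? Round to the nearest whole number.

Cumulative transfer efficiency: 0.12 × 0.13 × 0.19 × 0.15 = 0.0004446
Phytoplankton energy = 48 / 0.0004446 = 107962 J

107962 J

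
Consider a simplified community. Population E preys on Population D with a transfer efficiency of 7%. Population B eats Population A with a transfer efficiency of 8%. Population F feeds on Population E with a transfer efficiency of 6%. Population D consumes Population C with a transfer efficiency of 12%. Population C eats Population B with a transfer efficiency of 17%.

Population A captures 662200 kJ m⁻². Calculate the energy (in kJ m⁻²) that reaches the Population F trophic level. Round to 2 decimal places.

4.54 kJ m⁻²

Population B: 662200 × 0.08 = 52976 kJ m⁻²
Population C: 52976 × 0.17 = 9005.92 kJ m⁻²
Population D: 9005.92 × 0.12 = 1080.7104 kJ m⁻²
Population E: 1080.7104 × 0.07 = 75.649728 kJ m⁻²
Population F: 75.649728 × 0.06 = 4.53898368 kJ m⁻²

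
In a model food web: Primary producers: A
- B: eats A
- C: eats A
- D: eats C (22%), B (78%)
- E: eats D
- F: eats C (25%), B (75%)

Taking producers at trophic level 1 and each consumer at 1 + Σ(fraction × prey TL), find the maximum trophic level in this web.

4

B: 1 + 1 = 2
C: 1 + 1 = 2
D: 1 + (0.22×2 + 0.78×2) = 3
E: 1 + 3 = 4
F: 1 + (0.25×2 + 0.75×2) = 3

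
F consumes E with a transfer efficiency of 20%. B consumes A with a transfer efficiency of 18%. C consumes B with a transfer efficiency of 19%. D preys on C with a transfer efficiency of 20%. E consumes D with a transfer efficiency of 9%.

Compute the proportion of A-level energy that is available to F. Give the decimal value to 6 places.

Product of link efficiencies: 0.18 × 0.19 × 0.2 × 0.09 × 0.2 = 0.00012312

0.000123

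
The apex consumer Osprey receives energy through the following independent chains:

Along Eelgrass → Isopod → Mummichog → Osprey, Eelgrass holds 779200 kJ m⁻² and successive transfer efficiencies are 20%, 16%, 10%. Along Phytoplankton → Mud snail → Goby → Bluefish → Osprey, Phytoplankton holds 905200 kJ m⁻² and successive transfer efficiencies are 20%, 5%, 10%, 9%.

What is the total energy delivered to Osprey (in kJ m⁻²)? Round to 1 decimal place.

2574.9 kJ m⁻²

Via Eelgrass: 779200 × 0.2 × 0.16 × 0.1 = 2493.44 kJ m⁻²
Via Phytoplankton: 905200 × 0.2 × 0.05 × 0.1 × 0.09 = 81.468 kJ m⁻²
Total at Osprey: 2493.44 + 81.468 = 2574.908 kJ m⁻²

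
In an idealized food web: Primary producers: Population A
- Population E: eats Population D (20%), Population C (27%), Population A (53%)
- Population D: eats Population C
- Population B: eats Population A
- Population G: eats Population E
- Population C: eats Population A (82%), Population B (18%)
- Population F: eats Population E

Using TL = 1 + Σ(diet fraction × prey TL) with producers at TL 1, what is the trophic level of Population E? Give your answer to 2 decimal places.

Population B: 1 + 1 = 2
Population C: 1 + (0.82×1 + 0.18×2) = 2.18
Population D: 1 + 2.18 = 3.18
Population E: 1 + (0.2×3.18 + 0.27×2.18 + 0.53×1) = 2.7546
Population F: 1 + 2.7546 = 3.7546
Population G: 1 + 2.7546 = 3.7546

2.75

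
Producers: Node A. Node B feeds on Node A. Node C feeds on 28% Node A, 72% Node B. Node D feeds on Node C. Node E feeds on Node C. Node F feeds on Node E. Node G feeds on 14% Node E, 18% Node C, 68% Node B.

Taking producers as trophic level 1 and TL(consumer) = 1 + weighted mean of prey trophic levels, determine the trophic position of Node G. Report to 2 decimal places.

Node B: 1 + 1 = 2
Node C: 1 + (0.28×1 + 0.72×2) = 2.72
Node D: 1 + 2.72 = 3.72
Node E: 1 + 2.72 = 3.72
Node F: 1 + 3.72 = 4.72
Node G: 1 + (0.14×3.72 + 0.18×2.72 + 0.68×2) = 3.3704

3.37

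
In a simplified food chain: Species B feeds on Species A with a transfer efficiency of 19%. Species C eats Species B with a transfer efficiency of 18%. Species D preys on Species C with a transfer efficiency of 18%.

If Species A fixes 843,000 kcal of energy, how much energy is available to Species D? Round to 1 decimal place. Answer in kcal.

Species B: 843000 × 0.19 = 160170 kcal
Species C: 160170 × 0.18 = 28830.6 kcal
Species D: 28830.6 × 0.18 = 5189.508 kcal

5189.5 kcal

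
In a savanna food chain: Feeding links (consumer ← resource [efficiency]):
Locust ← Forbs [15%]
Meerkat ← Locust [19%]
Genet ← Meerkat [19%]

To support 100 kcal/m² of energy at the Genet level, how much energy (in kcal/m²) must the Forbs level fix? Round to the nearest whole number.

Cumulative transfer efficiency: 0.15 × 0.19 × 0.19 = 0.005415
Forbs energy = 100 / 0.005415 = 18467 kcal/m²

18467 kcal/m²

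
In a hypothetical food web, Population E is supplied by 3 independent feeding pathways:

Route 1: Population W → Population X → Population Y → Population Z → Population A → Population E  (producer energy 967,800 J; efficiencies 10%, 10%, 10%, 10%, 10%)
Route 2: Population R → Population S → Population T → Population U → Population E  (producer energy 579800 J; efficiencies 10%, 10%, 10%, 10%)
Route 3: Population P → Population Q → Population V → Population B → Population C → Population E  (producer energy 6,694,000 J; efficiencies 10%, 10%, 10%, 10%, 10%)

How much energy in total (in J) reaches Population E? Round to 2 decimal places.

Route 1: 967800 × 0.1 × 0.1 × 0.1 × 0.1 × 0.1 = 9.678 J
Route 2: 579800 × 0.1 × 0.1 × 0.1 × 0.1 = 57.98 J
Route 3: 6694000 × 0.1 × 0.1 × 0.1 × 0.1 × 0.1 = 66.94 J
Total at Population E: 9.678 + 57.98 + 66.94 = 134.598 J

134.60 J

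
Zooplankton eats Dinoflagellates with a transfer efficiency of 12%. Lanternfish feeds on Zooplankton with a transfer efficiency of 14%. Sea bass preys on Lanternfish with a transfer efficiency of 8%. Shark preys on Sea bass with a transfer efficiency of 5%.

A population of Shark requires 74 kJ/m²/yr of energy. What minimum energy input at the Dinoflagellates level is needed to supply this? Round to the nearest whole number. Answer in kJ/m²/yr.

1101190 kJ/m²/yr

Cumulative transfer efficiency: 0.12 × 0.14 × 0.08 × 0.05 = 0.0000672
Dinoflagellates energy = 74 / 0.0000672 = 1101190 kJ/m²/yr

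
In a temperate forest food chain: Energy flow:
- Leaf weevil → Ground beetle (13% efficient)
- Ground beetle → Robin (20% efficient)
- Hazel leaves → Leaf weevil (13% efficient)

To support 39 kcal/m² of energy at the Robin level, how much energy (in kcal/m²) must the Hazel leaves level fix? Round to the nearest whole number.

Cumulative transfer efficiency: 0.13 × 0.13 × 0.2 = 0.00338
Hazel leaves energy = 39 / 0.00338 = 11538 kcal/m²

11538 kcal/m²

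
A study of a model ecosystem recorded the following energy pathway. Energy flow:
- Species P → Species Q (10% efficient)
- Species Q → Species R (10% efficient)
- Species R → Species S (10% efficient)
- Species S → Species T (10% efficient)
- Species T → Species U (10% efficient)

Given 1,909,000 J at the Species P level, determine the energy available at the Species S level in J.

1909 J

Species Q: 1909000 × 0.1 = 190900 J
Species R: 190900 × 0.1 = 19090 J
Species S: 19090 × 0.1 = 1909 J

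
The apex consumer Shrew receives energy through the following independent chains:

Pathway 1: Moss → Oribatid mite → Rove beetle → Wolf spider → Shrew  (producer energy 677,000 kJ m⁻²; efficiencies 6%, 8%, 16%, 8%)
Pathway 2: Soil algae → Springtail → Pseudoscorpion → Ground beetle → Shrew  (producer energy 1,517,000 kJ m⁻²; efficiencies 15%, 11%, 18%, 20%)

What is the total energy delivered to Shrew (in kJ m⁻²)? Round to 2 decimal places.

942.69 kJ m⁻²

Pathway 1: 677000 × 0.06 × 0.08 × 0.16 × 0.08 = 41.59488 kJ m⁻²
Pathway 2: 1517000 × 0.15 × 0.11 × 0.18 × 0.2 = 901.098 kJ m⁻²
Total at Shrew: 41.59488 + 901.098 = 942.69288 kJ m⁻²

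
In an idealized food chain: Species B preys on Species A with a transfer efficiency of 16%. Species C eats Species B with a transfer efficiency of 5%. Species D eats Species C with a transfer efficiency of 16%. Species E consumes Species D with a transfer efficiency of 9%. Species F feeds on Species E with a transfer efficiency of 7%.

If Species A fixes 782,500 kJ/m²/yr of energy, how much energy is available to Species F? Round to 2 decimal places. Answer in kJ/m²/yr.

Species B: 782500 × 0.16 = 125200 kJ/m²/yr
Species C: 125200 × 0.05 = 6260 kJ/m²/yr
Species D: 6260 × 0.16 = 1001.6 kJ/m²/yr
Species E: 1001.6 × 0.09 = 90.144 kJ/m²/yr
Species F: 90.144 × 0.07 = 6.31008 kJ/m²/yr

6.31 kJ/m²/yr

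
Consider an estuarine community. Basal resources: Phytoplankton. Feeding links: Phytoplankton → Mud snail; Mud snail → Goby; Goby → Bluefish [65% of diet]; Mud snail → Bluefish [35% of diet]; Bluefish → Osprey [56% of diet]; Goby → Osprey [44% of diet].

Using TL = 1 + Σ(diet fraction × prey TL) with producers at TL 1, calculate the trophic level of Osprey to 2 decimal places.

Mud snail: 1 + 1 = 2
Goby: 1 + 2 = 3
Bluefish: 1 + (0.65×3 + 0.35×2) = 3.65
Osprey: 1 + (0.56×3.65 + 0.44×3) = 4.364

4.36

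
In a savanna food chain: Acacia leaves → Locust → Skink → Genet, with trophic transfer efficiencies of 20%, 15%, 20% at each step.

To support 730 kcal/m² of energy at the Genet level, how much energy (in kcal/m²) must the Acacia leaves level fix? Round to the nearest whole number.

121667 kcal/m²

Cumulative transfer efficiency: 0.2 × 0.15 × 0.2 = 0.006
Acacia leaves energy = 730 / 0.006 = 121667 kcal/m²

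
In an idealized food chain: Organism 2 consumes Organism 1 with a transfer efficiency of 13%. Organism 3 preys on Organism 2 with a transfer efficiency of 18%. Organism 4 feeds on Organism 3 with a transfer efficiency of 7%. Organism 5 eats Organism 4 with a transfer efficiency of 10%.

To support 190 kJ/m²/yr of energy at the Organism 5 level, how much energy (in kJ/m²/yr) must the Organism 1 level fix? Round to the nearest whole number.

Cumulative transfer efficiency: 0.13 × 0.18 × 0.07 × 0.1 = 0.0001638
Organism 1 energy = 190 / 0.0001638 = 1159951 kJ/m²/yr

1159951 kJ/m²/yr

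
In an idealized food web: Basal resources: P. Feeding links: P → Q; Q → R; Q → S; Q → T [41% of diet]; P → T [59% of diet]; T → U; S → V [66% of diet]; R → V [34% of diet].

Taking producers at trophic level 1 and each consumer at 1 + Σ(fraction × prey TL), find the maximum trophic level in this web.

4

Q: 1 + 1 = 2
R: 1 + 2 = 3
S: 1 + 2 = 3
T: 1 + (0.41×2 + 0.59×1) = 2.41
U: 1 + 2.41 = 3.41
V: 1 + (0.66×3 + 0.34×3) = 4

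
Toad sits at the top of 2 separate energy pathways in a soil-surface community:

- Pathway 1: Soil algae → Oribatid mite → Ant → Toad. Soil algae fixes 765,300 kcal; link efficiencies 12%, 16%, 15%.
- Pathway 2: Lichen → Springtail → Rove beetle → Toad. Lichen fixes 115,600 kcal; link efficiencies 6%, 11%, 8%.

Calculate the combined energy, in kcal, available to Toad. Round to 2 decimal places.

Pathway 1: 765300 × 0.12 × 0.16 × 0.15 = 2204.064 kcal
Pathway 2: 115600 × 0.06 × 0.11 × 0.08 = 61.0368 kcal
Total at Toad: 2204.064 + 61.0368 = 2265.1008 kcal

2265.10 kcal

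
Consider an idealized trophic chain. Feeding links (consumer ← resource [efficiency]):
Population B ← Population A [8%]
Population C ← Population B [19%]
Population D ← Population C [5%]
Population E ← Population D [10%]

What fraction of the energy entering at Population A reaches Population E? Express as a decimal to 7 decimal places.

Product of link efficiencies: 0.08 × 0.19 × 0.05 × 0.1 = 0.000076

0.0000760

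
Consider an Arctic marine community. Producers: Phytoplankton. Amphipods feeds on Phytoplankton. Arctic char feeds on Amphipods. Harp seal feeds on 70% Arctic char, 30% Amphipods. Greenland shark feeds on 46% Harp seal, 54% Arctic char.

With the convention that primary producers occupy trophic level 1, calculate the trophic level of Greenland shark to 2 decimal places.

4.32

Amphipods: 1 + 1 = 2
Arctic char: 1 + 2 = 3
Harp seal: 1 + (0.7×3 + 0.3×2) = 3.7
Greenland shark: 1 + (0.46×3.7 + 0.54×3) = 4.322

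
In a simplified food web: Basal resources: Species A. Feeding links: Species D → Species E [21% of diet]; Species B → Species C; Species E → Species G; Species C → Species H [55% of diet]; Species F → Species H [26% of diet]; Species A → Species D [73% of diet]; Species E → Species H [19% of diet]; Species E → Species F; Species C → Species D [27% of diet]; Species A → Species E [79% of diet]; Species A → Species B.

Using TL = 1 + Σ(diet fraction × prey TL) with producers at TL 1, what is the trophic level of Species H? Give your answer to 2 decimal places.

Species B: 1 + 1 = 2
Species C: 1 + 2 = 3
Species D: 1 + (0.73×1 + 0.27×3) = 2.54
Species E: 1 + (0.21×2.54 + 0.79×1) = 2.3234
Species F: 1 + 2.3234 = 3.3234
Species G: 1 + 2.3234 = 3.3234
Species H: 1 + (0.26×3.3234 + 0.55×3 + 0.19×2.3234) = 3.95553

3.96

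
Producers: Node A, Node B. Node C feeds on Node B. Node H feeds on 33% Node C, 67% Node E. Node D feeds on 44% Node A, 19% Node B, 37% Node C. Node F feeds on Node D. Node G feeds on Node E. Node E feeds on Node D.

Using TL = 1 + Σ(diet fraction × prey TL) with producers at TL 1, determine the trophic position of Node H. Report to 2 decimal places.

Node C: 1 + 1 = 2
Node D: 1 + (0.44×1 + 0.19×1 + 0.37×2) = 2.37
Node E: 1 + 2.37 = 3.37
Node F: 1 + 2.37 = 3.37
Node G: 1 + 3.37 = 4.37
Node H: 1 + (0.33×2 + 0.67×3.37) = 3.9179

3.92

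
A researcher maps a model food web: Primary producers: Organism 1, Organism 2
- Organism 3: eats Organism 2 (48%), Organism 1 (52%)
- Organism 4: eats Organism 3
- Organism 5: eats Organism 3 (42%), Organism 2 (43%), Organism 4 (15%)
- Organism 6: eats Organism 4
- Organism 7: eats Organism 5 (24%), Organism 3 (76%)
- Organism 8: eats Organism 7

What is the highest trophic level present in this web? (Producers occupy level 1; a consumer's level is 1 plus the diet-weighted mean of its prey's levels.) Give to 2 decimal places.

4.17

Organism 3: 1 + (0.48×1 + 0.52×1) = 2
Organism 4: 1 + 2 = 3
Organism 5: 1 + (0.42×2 + 0.43×1 + 0.15×3) = 2.72
Organism 6: 1 + 3 = 4
Organism 7: 1 + (0.24×2.72 + 0.76×2) = 3.1728
Organism 8: 1 + 3.1728 = 4.1728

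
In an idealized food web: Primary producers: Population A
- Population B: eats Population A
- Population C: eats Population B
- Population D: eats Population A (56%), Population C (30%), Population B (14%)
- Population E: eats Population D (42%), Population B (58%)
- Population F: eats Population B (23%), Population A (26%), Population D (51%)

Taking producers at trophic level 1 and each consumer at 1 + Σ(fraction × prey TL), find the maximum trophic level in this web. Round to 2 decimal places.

Population B: 1 + 1 = 2
Population C: 1 + 2 = 3
Population D: 1 + (0.56×1 + 0.3×3 + 0.14×2) = 2.74
Population E: 1 + (0.42×2.74 + 0.58×2) = 3.3108
Population F: 1 + (0.23×2 + 0.26×1 + 0.51×2.74) = 3.1174

3.31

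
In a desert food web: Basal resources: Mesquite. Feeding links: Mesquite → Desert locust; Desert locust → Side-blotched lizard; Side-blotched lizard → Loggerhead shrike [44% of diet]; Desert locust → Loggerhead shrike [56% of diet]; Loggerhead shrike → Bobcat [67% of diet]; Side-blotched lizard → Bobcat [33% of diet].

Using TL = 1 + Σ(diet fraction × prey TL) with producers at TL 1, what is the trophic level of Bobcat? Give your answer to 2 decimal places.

4.29

Desert locust: 1 + 1 = 2
Side-blotched lizard: 1 + 2 = 3
Loggerhead shrike: 1 + (0.44×3 + 0.56×2) = 3.44
Bobcat: 1 + (0.67×3.44 + 0.33×3) = 4.2948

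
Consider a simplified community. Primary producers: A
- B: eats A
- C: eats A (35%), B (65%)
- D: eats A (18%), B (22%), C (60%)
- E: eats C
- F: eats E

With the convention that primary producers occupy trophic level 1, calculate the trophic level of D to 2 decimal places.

3.21

B: 1 + 1 = 2
C: 1 + (0.35×1 + 0.65×2) = 2.65
D: 1 + (0.18×1 + 0.22×2 + 0.6×2.65) = 3.21
E: 1 + 2.65 = 3.65
F: 1 + 3.65 = 4.65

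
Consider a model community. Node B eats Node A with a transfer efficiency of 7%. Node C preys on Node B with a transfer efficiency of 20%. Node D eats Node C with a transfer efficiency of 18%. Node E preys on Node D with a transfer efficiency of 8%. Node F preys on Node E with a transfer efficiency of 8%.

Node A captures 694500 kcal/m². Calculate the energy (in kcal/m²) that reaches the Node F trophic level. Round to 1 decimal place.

Node B: 694500 × 0.07 = 48615 kcal/m²
Node C: 48615 × 0.2 = 9723 kcal/m²
Node D: 9723 × 0.18 = 1750.14 kcal/m²
Node E: 1750.14 × 0.08 = 140.0112 kcal/m²
Node F: 140.0112 × 0.08 = 11.200896 kcal/m²

11.2 kcal/m²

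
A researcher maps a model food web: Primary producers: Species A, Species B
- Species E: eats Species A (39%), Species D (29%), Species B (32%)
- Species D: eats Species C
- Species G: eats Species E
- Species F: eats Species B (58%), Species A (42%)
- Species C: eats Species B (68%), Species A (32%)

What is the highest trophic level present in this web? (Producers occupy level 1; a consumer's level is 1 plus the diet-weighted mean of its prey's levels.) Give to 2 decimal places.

Species C: 1 + (0.68×1 + 0.32×1) = 2
Species D: 1 + 2 = 3
Species E: 1 + (0.39×1 + 0.29×3 + 0.32×1) = 2.58
Species F: 1 + (0.58×1 + 0.42×1) = 2
Species G: 1 + 2.58 = 3.58

3.58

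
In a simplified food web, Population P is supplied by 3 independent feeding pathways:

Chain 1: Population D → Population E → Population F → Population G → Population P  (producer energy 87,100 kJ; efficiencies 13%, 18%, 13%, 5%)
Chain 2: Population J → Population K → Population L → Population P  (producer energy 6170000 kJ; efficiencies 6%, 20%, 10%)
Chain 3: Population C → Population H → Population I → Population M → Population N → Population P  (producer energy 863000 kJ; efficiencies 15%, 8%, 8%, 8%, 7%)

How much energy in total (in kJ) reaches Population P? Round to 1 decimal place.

7421.9 kJ

Chain 1: 87100 × 0.13 × 0.18 × 0.13 × 0.05 = 13.24791 kJ
Chain 2: 6170000 × 0.06 × 0.2 × 0.1 = 7404 kJ
Chain 3: 863000 × 0.15 × 0.08 × 0.08 × 0.08 × 0.07 = 4.639488 kJ
Total at Population P: 13.24791 + 7404 + 4.639488 = 7421.887398 kJ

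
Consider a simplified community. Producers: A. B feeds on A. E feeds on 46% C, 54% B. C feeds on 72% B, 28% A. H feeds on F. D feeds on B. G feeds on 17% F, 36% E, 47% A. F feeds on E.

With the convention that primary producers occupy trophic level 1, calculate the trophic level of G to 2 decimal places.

B: 1 + 1 = 2
C: 1 + (0.72×2 + 0.28×1) = 2.72
D: 1 + 2 = 3
E: 1 + (0.46×2.72 + 0.54×2) = 3.3312
F: 1 + 3.3312 = 4.3312
G: 1 + (0.17×4.3312 + 0.36×3.3312 + 0.47×1) = 3.405536
H: 1 + 4.3312 = 5.3312

3.41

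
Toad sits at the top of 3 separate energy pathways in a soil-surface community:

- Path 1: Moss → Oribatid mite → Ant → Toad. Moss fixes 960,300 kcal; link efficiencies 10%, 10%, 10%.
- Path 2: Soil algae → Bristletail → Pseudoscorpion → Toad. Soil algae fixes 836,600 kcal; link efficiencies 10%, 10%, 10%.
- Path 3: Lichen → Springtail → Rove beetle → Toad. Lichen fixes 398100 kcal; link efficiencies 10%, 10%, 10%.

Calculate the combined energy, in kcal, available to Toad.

2195 kcal

Path 1: 960300 × 0.1 × 0.1 × 0.1 = 960.3 kcal
Path 2: 836600 × 0.1 × 0.1 × 0.1 = 836.6 kcal
Path 3: 398100 × 0.1 × 0.1 × 0.1 = 398.1 kcal
Total at Toad: 960.3 + 836.6 + 398.1 = 2195 kcal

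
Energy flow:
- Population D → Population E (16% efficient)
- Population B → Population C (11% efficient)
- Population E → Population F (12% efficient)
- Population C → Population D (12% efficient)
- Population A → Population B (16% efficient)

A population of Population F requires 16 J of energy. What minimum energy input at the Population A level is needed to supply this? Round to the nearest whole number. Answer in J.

Cumulative transfer efficiency: 0.16 × 0.11 × 0.12 × 0.16 × 0.12 = 0.0000405504
Population A energy = 16 / 0.0000405504 = 394571 J

394571 J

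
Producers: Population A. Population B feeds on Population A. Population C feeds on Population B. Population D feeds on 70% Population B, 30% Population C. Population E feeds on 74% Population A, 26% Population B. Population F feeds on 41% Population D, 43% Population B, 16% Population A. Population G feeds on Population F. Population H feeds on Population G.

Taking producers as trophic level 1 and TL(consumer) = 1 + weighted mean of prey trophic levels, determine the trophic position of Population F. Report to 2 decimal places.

3.37

Population B: 1 + 1 = 2
Population C: 1 + 2 = 3
Population D: 1 + (0.7×2 + 0.3×3) = 3.3
Population E: 1 + (0.74×1 + 0.26×2) = 2.26
Population F: 1 + (0.41×3.3 + 0.43×2 + 0.16×1) = 3.373
Population G: 1 + 3.373 = 4.373
Population H: 1 + 4.373 = 5.373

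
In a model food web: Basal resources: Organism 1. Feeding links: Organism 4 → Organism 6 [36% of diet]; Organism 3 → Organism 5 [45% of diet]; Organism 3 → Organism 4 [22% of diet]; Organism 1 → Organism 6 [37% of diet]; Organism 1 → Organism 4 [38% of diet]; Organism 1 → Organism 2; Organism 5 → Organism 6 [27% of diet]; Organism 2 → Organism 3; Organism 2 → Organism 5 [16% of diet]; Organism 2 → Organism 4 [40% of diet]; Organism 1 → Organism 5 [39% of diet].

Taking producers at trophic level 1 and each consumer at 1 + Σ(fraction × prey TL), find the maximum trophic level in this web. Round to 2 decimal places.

Organism 2: 1 + 1 = 2
Organism 3: 1 + 2 = 3
Organism 4: 1 + (0.4×2 + 0.38×1 + 0.22×3) = 2.84
Organism 5: 1 + (0.39×1 + 0.16×2 + 0.45×3) = 3.06
Organism 6: 1 + (0.27×3.06 + 0.36×2.84 + 0.37×1) = 3.2186

3.22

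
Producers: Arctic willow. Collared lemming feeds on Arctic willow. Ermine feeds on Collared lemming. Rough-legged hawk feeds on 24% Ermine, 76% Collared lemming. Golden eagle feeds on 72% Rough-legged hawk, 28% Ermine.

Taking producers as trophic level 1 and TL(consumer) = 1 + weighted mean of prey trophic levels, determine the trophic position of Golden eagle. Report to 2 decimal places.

4.17

Collared lemming: 1 + 1 = 2
Ermine: 1 + 2 = 3
Rough-legged hawk: 1 + (0.24×3 + 0.76×2) = 3.24
Golden eagle: 1 + (0.72×3.24 + 0.28×3) = 4.1728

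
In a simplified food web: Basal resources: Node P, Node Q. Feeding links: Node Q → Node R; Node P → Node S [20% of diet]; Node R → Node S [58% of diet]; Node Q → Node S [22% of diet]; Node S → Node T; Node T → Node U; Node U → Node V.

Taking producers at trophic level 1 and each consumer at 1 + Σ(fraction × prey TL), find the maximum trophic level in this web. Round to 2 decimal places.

5.58

Node R: 1 + 1 = 2
Node S: 1 + (0.2×1 + 0.58×2 + 0.22×1) = 2.58
Node T: 1 + 2.58 = 3.58
Node U: 1 + 3.58 = 4.58
Node V: 1 + 4.58 = 5.58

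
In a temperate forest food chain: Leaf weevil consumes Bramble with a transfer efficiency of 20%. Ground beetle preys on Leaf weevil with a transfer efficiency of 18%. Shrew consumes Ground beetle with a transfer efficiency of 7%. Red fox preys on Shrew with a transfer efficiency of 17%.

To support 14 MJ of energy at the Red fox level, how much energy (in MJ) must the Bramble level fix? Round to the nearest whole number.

32680 MJ

Cumulative transfer efficiency: 0.2 × 0.18 × 0.07 × 0.17 = 0.0004284
Bramble energy = 14 / 0.0004284 = 32680 MJ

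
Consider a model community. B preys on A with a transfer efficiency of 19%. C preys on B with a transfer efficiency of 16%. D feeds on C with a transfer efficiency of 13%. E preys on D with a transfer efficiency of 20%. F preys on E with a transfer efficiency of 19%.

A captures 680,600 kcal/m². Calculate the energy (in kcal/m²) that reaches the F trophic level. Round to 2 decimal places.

102.21 kcal/m²

B: 680600 × 0.19 = 129314 kcal/m²
C: 129314 × 0.16 = 20690.24 kcal/m²
D: 20690.24 × 0.13 = 2689.7312 kcal/m²
E: 2689.7312 × 0.2 = 537.94624 kcal/m²
F: 537.94624 × 0.19 = 102.2097856 kcal/m²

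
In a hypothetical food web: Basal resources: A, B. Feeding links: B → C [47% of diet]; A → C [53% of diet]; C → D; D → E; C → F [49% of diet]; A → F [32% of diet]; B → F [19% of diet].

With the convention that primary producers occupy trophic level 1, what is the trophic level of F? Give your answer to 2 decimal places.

2.49

C: 1 + (0.47×1 + 0.53×1) = 2
D: 1 + 2 = 3
E: 1 + 3 = 4
F: 1 + (0.49×2 + 0.32×1 + 0.19×1) = 2.49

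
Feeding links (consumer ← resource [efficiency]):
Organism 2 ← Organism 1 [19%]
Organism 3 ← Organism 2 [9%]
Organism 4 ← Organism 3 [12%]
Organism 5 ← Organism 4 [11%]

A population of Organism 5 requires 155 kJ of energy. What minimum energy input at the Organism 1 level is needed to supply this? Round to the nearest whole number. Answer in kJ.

Cumulative transfer efficiency: 0.19 × 0.09 × 0.12 × 0.11 = 0.00022572
Organism 1 energy = 155 / 0.00022572 = 686691 kJ

686691 kJ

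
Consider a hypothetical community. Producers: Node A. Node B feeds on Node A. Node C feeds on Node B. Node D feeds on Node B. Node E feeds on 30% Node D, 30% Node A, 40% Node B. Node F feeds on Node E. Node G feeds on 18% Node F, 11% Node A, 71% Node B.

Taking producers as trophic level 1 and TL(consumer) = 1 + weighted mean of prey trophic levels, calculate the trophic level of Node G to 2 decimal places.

3.25

Node B: 1 + 1 = 2
Node C: 1 + 2 = 3
Node D: 1 + 2 = 3
Node E: 1 + (0.3×3 + 0.3×1 + 0.4×2) = 3
Node F: 1 + 3 = 4
Node G: 1 + (0.18×4 + 0.11×1 + 0.71×2) = 3.25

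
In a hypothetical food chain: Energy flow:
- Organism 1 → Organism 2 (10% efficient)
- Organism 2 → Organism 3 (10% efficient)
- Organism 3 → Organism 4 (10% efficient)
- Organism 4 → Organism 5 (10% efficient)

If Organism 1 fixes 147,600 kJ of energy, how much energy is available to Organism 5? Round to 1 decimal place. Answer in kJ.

Organism 2: 147600 × 0.1 = 14760 kJ
Organism 3: 14760 × 0.1 = 1476 kJ
Organism 4: 1476 × 0.1 = 147.6 kJ
Organism 5: 147.6 × 0.1 = 14.76 kJ

14.8 kJ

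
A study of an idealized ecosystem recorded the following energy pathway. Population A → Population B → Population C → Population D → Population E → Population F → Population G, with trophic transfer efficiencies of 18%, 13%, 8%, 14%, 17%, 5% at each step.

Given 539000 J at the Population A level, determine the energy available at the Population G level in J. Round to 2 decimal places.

Population B: 539000 × 0.18 = 97020 J
Population C: 97020 × 0.13 = 12612.6 J
Population D: 12612.6 × 0.08 = 1009.008 J
Population E: 1009.008 × 0.14 = 141.26112 J
Population F: 141.26112 × 0.17 = 24.0143904 J
Population G: 24.0143904 × 0.05 = 1.20071952 J

1.20 J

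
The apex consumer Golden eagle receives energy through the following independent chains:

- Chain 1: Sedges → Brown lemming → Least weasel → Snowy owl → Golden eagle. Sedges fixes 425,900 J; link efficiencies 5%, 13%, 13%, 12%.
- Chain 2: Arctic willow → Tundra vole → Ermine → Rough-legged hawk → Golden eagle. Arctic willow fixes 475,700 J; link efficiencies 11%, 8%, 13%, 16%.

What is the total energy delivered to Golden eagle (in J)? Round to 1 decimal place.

130.3 J

Chain 1: 425900 × 0.05 × 0.13 × 0.13 × 0.12 = 43.18626 J
Chain 2: 475700 × 0.11 × 0.08 × 0.13 × 0.16 = 87.072128 J
Total at Golden eagle: 43.18626 + 87.072128 = 130.258388 J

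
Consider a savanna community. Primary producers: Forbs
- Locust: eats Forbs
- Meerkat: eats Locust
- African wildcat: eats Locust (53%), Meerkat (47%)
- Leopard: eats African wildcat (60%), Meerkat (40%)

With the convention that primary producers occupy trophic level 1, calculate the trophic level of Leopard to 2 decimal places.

4.28

Locust: 1 + 1 = 2
Meerkat: 1 + 2 = 3
African wildcat: 1 + (0.53×2 + 0.47×3) = 3.47
Leopard: 1 + (0.6×3.47 + 0.4×3) = 4.282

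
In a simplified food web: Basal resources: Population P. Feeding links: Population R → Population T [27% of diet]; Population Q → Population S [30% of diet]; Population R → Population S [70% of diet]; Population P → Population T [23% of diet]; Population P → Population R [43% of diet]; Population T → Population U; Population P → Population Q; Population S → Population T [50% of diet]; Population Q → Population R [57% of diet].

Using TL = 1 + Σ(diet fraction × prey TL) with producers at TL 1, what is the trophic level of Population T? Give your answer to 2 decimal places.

3.62

Population Q: 1 + 1 = 2
Population R: 1 + (0.43×1 + 0.57×2) = 2.57
Population S: 1 + (0.3×2 + 0.7×2.57) = 3.399
Population T: 1 + (0.27×2.57 + 0.23×1 + 0.5×3.399) = 3.6234
Population U: 1 + 3.6234 = 4.6234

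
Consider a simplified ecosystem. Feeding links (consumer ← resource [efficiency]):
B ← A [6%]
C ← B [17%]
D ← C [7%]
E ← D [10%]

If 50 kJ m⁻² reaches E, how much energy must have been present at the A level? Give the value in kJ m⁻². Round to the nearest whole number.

Cumulative transfer efficiency: 0.06 × 0.17 × 0.07 × 0.1 = 0.0000714
A energy = 50 / 0.0000714 = 700280 kJ m⁻²

700280 kJ m⁻²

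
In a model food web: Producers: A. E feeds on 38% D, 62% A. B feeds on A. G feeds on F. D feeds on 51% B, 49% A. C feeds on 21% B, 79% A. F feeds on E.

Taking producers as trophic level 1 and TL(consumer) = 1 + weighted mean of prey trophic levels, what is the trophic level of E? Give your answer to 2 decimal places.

B: 1 + 1 = 2
C: 1 + (0.21×2 + 0.79×1) = 2.21
D: 1 + (0.51×2 + 0.49×1) = 2.51
E: 1 + (0.38×2.51 + 0.62×1) = 2.5738
F: 1 + 2.5738 = 3.5738
G: 1 + 3.5738 = 4.5738

2.57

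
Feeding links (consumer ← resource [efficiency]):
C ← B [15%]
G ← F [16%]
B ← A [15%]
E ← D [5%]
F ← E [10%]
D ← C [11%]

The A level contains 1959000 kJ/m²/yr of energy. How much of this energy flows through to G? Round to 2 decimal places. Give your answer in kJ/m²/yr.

B: 1959000 × 0.15 = 293850 kJ/m²/yr
C: 293850 × 0.15 = 44077.5 kJ/m²/yr
D: 44077.5 × 0.11 = 4848.525 kJ/m²/yr
E: 4848.525 × 0.05 = 242.42625 kJ/m²/yr
F: 242.42625 × 0.1 = 24.242625 kJ/m²/yr
G: 24.242625 × 0.16 = 3.87882 kJ/m²/yr

3.88 kJ/m²/yr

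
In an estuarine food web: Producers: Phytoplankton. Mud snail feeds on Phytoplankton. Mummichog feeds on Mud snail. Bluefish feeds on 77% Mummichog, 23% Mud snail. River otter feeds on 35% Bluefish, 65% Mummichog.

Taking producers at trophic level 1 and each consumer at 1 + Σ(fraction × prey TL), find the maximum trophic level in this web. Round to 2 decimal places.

4.27

Mud snail: 1 + 1 = 2
Mummichog: 1 + 2 = 3
Bluefish: 1 + (0.77×3 + 0.23×2) = 3.77
River otter: 1 + (0.35×3.77 + 0.65×3) = 4.2695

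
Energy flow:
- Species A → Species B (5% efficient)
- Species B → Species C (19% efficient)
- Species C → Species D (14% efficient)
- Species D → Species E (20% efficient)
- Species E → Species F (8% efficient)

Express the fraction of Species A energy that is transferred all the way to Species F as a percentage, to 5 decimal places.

0.00213%

Product of link efficiencies: 0.05 × 0.19 × 0.14 × 0.2 × 0.08 = 0.00002128
As a percentage: 0.00002128 × 100 = 0.00213%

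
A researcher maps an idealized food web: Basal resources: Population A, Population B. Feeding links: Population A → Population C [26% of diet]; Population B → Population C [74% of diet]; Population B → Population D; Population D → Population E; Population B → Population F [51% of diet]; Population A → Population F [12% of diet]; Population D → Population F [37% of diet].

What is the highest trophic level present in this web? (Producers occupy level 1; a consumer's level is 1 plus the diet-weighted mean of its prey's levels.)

3

Population C: 1 + (0.26×1 + 0.74×1) = 2
Population D: 1 + 1 = 2
Population E: 1 + 2 = 3
Population F: 1 + (0.51×1 + 0.12×1 + 0.37×2) = 2.37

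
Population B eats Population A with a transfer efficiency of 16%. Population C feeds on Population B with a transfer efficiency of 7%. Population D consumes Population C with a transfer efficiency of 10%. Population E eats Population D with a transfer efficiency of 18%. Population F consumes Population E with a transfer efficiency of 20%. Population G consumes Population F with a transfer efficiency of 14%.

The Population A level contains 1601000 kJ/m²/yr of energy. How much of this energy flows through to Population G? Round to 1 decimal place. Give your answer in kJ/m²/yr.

9.0 kJ/m²/yr

Population B: 1601000 × 0.16 = 256160 kJ/m²/yr
Population C: 256160 × 0.07 = 17931.2 kJ/m²/yr
Population D: 17931.2 × 0.1 = 1793.12 kJ/m²/yr
Population E: 1793.12 × 0.18 = 322.7616 kJ/m²/yr
Population F: 322.7616 × 0.2 = 64.55232 kJ/m²/yr
Population G: 64.55232 × 0.14 = 9.0373248 kJ/m²/yr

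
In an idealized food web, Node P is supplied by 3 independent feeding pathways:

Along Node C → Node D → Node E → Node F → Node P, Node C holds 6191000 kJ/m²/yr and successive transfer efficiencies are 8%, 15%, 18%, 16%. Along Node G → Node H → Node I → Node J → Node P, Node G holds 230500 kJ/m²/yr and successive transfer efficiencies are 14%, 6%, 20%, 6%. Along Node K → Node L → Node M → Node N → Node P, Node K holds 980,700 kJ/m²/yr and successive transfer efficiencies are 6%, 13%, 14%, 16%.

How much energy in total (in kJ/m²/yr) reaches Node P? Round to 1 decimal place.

Via Node C: 6191000 × 0.08 × 0.15 × 0.18 × 0.16 = 2139.6096 kJ/m²/yr
Via Node G: 230500 × 0.14 × 0.06 × 0.2 × 0.06 = 23.2344 kJ/m²/yr
Via Node K: 980700 × 0.06 × 0.13 × 0.14 × 0.16 = 171.347904 kJ/m²/yr
Total at Node P: 2139.6096 + 23.2344 + 171.347904 = 2334.191904 kJ/m²/yr

2334.2 kJ/m²/yr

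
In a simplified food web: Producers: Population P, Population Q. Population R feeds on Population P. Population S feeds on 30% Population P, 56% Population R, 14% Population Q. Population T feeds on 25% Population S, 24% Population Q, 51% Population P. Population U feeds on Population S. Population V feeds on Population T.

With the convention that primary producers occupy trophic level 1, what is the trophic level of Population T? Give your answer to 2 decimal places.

Population R: 1 + 1 = 2
Population S: 1 + (0.3×1 + 0.56×2 + 0.14×1) = 2.56
Population T: 1 + (0.25×2.56 + 0.24×1 + 0.51×1) = 2.39
Population U: 1 + 2.56 = 3.56
Population V: 1 + 2.39 = 3.39

2.39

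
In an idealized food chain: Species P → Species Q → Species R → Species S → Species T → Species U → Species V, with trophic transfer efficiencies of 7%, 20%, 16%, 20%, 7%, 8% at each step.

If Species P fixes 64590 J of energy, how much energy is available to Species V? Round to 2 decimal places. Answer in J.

0.16 J

Species Q: 64590 × 0.07 = 4521.3 J
Species R: 4521.3 × 0.2 = 904.26 J
Species S: 904.26 × 0.16 = 144.6816 J
Species T: 144.6816 × 0.2 = 28.93632 J
Species U: 28.93632 × 0.07 = 2.0255424 J
Species V: 2.0255424 × 0.08 = 0.162043392 J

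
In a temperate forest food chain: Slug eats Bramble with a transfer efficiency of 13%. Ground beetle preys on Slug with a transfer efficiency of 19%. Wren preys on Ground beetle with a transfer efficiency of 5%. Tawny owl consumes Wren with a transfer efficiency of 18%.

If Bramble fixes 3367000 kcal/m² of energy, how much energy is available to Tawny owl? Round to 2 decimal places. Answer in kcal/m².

Slug: 3367000 × 0.13 = 437710 kcal/m²
Ground beetle: 437710 × 0.19 = 83164.9 kcal/m²
Wren: 83164.9 × 0.05 = 4158.245 kcal/m²
Tawny owl: 4158.245 × 0.18 = 748.4841 kcal/m²

748.48 kcal/m²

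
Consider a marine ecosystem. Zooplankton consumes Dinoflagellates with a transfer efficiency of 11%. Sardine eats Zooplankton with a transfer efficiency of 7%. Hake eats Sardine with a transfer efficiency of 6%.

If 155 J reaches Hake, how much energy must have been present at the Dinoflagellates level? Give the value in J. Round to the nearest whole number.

335498 J

Cumulative transfer efficiency: 0.11 × 0.07 × 0.06 = 0.000462
Dinoflagellates energy = 155 / 0.000462 = 335498 J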